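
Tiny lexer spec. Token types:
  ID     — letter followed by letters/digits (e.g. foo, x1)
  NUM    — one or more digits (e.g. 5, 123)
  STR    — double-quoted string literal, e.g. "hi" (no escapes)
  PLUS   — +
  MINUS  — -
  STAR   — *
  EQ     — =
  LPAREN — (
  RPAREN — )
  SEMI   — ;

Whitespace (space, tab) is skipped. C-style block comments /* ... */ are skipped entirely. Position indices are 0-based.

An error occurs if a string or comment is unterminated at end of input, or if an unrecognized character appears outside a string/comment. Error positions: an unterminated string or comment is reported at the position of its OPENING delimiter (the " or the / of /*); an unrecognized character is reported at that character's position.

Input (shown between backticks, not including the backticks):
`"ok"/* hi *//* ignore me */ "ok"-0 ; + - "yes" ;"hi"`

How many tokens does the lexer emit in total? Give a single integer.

pos=0: enter STRING mode
pos=0: emit STR "ok" (now at pos=4)
pos=4: enter COMMENT mode (saw '/*')
exit COMMENT mode (now at pos=12)
pos=12: enter COMMENT mode (saw '/*')
exit COMMENT mode (now at pos=27)
pos=28: enter STRING mode
pos=28: emit STR "ok" (now at pos=32)
pos=32: emit MINUS '-'
pos=33: emit NUM '0' (now at pos=34)
pos=35: emit SEMI ';'
pos=37: emit PLUS '+'
pos=39: emit MINUS '-'
pos=41: enter STRING mode
pos=41: emit STR "yes" (now at pos=46)
pos=47: emit SEMI ';'
pos=48: enter STRING mode
pos=48: emit STR "hi" (now at pos=52)
DONE. 10 tokens: [STR, STR, MINUS, NUM, SEMI, PLUS, MINUS, STR, SEMI, STR]

Answer: 10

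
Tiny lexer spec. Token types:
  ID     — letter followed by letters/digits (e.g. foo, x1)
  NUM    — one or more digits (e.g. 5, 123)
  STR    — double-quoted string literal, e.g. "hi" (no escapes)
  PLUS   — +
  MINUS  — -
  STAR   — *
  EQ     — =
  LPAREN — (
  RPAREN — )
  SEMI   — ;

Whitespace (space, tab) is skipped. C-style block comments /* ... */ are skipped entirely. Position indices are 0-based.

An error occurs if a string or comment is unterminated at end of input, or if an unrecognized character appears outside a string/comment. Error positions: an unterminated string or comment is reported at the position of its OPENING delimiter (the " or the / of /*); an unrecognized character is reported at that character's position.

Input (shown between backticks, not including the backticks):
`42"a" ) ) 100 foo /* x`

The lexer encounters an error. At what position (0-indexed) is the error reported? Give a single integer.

Answer: 18

Derivation:
pos=0: emit NUM '42' (now at pos=2)
pos=2: enter STRING mode
pos=2: emit STR "a" (now at pos=5)
pos=6: emit RPAREN ')'
pos=8: emit RPAREN ')'
pos=10: emit NUM '100' (now at pos=13)
pos=14: emit ID 'foo' (now at pos=17)
pos=18: enter COMMENT mode (saw '/*')
pos=18: ERROR — unterminated comment (reached EOF)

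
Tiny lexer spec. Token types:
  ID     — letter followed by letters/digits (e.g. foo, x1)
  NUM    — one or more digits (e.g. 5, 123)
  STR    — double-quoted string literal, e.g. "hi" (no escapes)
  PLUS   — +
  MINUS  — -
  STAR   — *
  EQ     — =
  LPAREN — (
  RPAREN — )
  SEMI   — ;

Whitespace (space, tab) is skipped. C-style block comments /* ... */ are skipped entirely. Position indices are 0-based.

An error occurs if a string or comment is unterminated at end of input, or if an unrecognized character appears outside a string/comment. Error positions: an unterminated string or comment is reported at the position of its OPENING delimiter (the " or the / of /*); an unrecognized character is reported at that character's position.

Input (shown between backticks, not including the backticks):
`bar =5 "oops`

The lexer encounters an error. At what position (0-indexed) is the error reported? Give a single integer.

pos=0: emit ID 'bar' (now at pos=3)
pos=4: emit EQ '='
pos=5: emit NUM '5' (now at pos=6)
pos=7: enter STRING mode
pos=7: ERROR — unterminated string

Answer: 7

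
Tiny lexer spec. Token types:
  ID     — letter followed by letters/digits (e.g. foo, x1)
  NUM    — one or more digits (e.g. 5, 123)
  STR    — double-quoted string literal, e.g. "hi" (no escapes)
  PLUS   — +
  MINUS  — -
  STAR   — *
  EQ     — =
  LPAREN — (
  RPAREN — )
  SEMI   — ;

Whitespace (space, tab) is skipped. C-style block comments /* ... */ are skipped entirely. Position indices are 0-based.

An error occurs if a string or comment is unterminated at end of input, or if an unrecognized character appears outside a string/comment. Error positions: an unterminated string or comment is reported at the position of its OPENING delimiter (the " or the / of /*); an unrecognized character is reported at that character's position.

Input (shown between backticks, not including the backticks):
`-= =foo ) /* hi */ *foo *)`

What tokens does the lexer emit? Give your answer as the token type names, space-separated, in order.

pos=0: emit MINUS '-'
pos=1: emit EQ '='
pos=3: emit EQ '='
pos=4: emit ID 'foo' (now at pos=7)
pos=8: emit RPAREN ')'
pos=10: enter COMMENT mode (saw '/*')
exit COMMENT mode (now at pos=18)
pos=19: emit STAR '*'
pos=20: emit ID 'foo' (now at pos=23)
pos=24: emit STAR '*'
pos=25: emit RPAREN ')'
DONE. 9 tokens: [MINUS, EQ, EQ, ID, RPAREN, STAR, ID, STAR, RPAREN]

Answer: MINUS EQ EQ ID RPAREN STAR ID STAR RPAREN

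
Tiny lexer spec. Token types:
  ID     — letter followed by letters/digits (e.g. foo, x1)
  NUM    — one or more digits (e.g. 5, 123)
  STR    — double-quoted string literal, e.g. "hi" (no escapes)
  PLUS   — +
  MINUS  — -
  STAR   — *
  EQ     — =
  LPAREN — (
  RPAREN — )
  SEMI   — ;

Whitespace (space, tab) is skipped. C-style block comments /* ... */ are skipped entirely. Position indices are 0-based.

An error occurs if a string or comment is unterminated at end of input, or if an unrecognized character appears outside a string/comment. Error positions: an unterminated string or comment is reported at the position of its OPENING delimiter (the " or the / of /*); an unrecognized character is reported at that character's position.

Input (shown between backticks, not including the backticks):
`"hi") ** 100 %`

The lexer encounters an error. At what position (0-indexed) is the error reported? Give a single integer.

pos=0: enter STRING mode
pos=0: emit STR "hi" (now at pos=4)
pos=4: emit RPAREN ')'
pos=6: emit STAR '*'
pos=7: emit STAR '*'
pos=9: emit NUM '100' (now at pos=12)
pos=13: ERROR — unrecognized char '%'

Answer: 13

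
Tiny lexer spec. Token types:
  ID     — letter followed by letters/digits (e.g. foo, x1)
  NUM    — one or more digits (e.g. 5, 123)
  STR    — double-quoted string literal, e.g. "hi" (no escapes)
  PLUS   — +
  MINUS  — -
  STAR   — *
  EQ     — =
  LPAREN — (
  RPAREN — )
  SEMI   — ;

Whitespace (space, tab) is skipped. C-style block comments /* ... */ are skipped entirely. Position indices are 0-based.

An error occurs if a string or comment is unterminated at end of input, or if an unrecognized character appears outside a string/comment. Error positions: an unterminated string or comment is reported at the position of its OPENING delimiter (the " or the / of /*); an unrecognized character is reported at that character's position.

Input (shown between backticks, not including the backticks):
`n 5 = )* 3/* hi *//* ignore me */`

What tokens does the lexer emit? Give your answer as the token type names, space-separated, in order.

Answer: ID NUM EQ RPAREN STAR NUM

Derivation:
pos=0: emit ID 'n' (now at pos=1)
pos=2: emit NUM '5' (now at pos=3)
pos=4: emit EQ '='
pos=6: emit RPAREN ')'
pos=7: emit STAR '*'
pos=9: emit NUM '3' (now at pos=10)
pos=10: enter COMMENT mode (saw '/*')
exit COMMENT mode (now at pos=18)
pos=18: enter COMMENT mode (saw '/*')
exit COMMENT mode (now at pos=33)
DONE. 6 tokens: [ID, NUM, EQ, RPAREN, STAR, NUM]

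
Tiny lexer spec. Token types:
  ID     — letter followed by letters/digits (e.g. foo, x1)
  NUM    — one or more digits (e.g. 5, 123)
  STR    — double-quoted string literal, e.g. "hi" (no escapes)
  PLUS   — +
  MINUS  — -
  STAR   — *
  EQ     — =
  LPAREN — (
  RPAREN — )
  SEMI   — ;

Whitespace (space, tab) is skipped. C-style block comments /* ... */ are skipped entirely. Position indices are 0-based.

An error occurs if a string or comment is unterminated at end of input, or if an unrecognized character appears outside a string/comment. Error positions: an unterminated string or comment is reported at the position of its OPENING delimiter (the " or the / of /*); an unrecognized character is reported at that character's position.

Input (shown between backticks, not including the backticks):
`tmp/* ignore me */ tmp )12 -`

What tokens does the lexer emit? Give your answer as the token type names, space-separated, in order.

pos=0: emit ID 'tmp' (now at pos=3)
pos=3: enter COMMENT mode (saw '/*')
exit COMMENT mode (now at pos=18)
pos=19: emit ID 'tmp' (now at pos=22)
pos=23: emit RPAREN ')'
pos=24: emit NUM '12' (now at pos=26)
pos=27: emit MINUS '-'
DONE. 5 tokens: [ID, ID, RPAREN, NUM, MINUS]

Answer: ID ID RPAREN NUM MINUS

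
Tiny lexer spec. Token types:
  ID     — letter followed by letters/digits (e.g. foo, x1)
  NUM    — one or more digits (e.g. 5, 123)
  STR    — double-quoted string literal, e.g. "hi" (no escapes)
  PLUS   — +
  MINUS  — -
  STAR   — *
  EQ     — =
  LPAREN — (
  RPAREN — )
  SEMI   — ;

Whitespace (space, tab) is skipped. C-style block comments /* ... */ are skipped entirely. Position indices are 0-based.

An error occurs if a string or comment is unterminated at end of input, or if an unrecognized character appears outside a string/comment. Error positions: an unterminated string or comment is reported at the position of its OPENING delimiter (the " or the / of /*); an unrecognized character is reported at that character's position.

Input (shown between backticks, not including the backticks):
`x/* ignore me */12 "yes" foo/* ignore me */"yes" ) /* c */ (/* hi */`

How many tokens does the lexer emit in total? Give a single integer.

Answer: 7

Derivation:
pos=0: emit ID 'x' (now at pos=1)
pos=1: enter COMMENT mode (saw '/*')
exit COMMENT mode (now at pos=16)
pos=16: emit NUM '12' (now at pos=18)
pos=19: enter STRING mode
pos=19: emit STR "yes" (now at pos=24)
pos=25: emit ID 'foo' (now at pos=28)
pos=28: enter COMMENT mode (saw '/*')
exit COMMENT mode (now at pos=43)
pos=43: enter STRING mode
pos=43: emit STR "yes" (now at pos=48)
pos=49: emit RPAREN ')'
pos=51: enter COMMENT mode (saw '/*')
exit COMMENT mode (now at pos=58)
pos=59: emit LPAREN '('
pos=60: enter COMMENT mode (saw '/*')
exit COMMENT mode (now at pos=68)
DONE. 7 tokens: [ID, NUM, STR, ID, STR, RPAREN, LPAREN]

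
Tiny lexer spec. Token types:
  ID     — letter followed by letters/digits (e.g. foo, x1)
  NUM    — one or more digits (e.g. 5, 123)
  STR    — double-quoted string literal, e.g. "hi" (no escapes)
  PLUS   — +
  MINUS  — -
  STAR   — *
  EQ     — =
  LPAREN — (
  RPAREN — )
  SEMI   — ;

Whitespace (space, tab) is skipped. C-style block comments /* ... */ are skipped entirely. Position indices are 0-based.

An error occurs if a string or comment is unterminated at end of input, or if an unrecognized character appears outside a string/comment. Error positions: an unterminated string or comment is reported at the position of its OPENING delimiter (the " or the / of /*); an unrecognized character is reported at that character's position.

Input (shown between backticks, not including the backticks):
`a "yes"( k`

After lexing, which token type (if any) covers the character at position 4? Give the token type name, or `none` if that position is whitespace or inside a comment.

pos=0: emit ID 'a' (now at pos=1)
pos=2: enter STRING mode
pos=2: emit STR "yes" (now at pos=7)
pos=7: emit LPAREN '('
pos=9: emit ID 'k' (now at pos=10)
DONE. 4 tokens: [ID, STR, LPAREN, ID]
Position 4: char is 'e' -> STR

Answer: STR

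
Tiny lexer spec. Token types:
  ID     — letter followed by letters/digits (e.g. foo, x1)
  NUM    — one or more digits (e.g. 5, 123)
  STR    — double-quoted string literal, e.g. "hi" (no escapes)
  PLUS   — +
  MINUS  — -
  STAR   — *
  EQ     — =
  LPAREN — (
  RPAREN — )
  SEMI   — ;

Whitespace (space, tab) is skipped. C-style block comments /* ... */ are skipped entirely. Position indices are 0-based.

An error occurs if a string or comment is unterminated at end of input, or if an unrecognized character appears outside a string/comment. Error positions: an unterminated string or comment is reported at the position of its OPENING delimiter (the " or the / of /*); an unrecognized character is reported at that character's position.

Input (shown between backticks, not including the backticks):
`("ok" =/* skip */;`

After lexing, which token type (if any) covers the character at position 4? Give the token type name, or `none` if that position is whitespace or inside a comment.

pos=0: emit LPAREN '('
pos=1: enter STRING mode
pos=1: emit STR "ok" (now at pos=5)
pos=6: emit EQ '='
pos=7: enter COMMENT mode (saw '/*')
exit COMMENT mode (now at pos=17)
pos=17: emit SEMI ';'
DONE. 4 tokens: [LPAREN, STR, EQ, SEMI]
Position 4: char is '"' -> STR

Answer: STR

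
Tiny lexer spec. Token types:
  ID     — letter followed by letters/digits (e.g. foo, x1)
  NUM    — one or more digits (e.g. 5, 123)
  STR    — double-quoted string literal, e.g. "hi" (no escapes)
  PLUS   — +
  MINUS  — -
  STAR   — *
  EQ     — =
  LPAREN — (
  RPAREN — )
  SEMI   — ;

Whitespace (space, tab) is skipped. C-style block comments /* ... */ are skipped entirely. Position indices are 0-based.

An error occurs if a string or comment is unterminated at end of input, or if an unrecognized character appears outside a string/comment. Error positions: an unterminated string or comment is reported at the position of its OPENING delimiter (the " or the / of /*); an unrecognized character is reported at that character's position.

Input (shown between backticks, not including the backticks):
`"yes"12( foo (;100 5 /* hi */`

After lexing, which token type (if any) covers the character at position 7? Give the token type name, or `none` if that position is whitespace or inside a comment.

Answer: LPAREN

Derivation:
pos=0: enter STRING mode
pos=0: emit STR "yes" (now at pos=5)
pos=5: emit NUM '12' (now at pos=7)
pos=7: emit LPAREN '('
pos=9: emit ID 'foo' (now at pos=12)
pos=13: emit LPAREN '('
pos=14: emit SEMI ';'
pos=15: emit NUM '100' (now at pos=18)
pos=19: emit NUM '5' (now at pos=20)
pos=21: enter COMMENT mode (saw '/*')
exit COMMENT mode (now at pos=29)
DONE. 8 tokens: [STR, NUM, LPAREN, ID, LPAREN, SEMI, NUM, NUM]
Position 7: char is '(' -> LPAREN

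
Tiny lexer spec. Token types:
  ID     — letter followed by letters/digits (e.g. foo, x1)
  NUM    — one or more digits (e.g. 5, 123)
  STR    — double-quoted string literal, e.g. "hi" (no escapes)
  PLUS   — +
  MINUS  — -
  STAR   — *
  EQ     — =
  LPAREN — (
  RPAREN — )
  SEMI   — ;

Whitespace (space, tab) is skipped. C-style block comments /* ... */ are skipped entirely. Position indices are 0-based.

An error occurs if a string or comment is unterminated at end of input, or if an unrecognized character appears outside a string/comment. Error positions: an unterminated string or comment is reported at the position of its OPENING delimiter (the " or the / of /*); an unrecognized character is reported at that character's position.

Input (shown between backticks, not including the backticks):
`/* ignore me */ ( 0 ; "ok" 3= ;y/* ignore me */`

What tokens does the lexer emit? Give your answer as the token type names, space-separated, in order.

Answer: LPAREN NUM SEMI STR NUM EQ SEMI ID

Derivation:
pos=0: enter COMMENT mode (saw '/*')
exit COMMENT mode (now at pos=15)
pos=16: emit LPAREN '('
pos=18: emit NUM '0' (now at pos=19)
pos=20: emit SEMI ';'
pos=22: enter STRING mode
pos=22: emit STR "ok" (now at pos=26)
pos=27: emit NUM '3' (now at pos=28)
pos=28: emit EQ '='
pos=30: emit SEMI ';'
pos=31: emit ID 'y' (now at pos=32)
pos=32: enter COMMENT mode (saw '/*')
exit COMMENT mode (now at pos=47)
DONE. 8 tokens: [LPAREN, NUM, SEMI, STR, NUM, EQ, SEMI, ID]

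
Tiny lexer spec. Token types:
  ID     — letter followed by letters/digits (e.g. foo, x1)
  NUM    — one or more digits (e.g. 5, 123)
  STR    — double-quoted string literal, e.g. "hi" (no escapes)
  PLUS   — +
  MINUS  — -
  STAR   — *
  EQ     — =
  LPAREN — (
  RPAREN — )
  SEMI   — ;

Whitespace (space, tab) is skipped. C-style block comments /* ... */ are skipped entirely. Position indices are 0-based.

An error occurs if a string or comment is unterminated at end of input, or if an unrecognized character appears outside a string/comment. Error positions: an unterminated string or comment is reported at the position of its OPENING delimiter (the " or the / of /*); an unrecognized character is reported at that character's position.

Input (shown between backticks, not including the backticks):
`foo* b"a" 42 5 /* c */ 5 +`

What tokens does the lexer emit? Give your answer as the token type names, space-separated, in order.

Answer: ID STAR ID STR NUM NUM NUM PLUS

Derivation:
pos=0: emit ID 'foo' (now at pos=3)
pos=3: emit STAR '*'
pos=5: emit ID 'b' (now at pos=6)
pos=6: enter STRING mode
pos=6: emit STR "a" (now at pos=9)
pos=10: emit NUM '42' (now at pos=12)
pos=13: emit NUM '5' (now at pos=14)
pos=15: enter COMMENT mode (saw '/*')
exit COMMENT mode (now at pos=22)
pos=23: emit NUM '5' (now at pos=24)
pos=25: emit PLUS '+'
DONE. 8 tokens: [ID, STAR, ID, STR, NUM, NUM, NUM, PLUS]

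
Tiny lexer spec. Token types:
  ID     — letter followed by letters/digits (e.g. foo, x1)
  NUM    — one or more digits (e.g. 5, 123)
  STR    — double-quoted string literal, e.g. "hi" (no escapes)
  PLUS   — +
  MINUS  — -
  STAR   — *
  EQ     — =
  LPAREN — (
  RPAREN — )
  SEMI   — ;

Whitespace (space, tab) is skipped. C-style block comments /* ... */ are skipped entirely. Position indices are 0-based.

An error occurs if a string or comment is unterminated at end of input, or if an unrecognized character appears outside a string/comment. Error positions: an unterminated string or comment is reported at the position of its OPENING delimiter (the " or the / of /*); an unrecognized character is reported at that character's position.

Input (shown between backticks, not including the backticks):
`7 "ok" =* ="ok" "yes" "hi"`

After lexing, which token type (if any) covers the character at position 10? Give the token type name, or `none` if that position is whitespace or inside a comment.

Answer: EQ

Derivation:
pos=0: emit NUM '7' (now at pos=1)
pos=2: enter STRING mode
pos=2: emit STR "ok" (now at pos=6)
pos=7: emit EQ '='
pos=8: emit STAR '*'
pos=10: emit EQ '='
pos=11: enter STRING mode
pos=11: emit STR "ok" (now at pos=15)
pos=16: enter STRING mode
pos=16: emit STR "yes" (now at pos=21)
pos=22: enter STRING mode
pos=22: emit STR "hi" (now at pos=26)
DONE. 8 tokens: [NUM, STR, EQ, STAR, EQ, STR, STR, STR]
Position 10: char is '=' -> EQ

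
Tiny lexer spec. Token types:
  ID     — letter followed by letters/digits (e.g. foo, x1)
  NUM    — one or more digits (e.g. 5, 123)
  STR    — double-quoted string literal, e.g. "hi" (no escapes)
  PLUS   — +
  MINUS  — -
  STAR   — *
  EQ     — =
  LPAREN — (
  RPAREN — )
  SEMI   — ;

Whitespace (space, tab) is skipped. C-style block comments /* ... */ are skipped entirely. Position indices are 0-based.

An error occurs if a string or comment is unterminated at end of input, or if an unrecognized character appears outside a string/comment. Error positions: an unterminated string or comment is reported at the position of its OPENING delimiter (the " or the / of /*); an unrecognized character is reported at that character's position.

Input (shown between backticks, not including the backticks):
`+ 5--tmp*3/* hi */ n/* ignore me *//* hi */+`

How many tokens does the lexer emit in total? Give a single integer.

Answer: 9

Derivation:
pos=0: emit PLUS '+'
pos=2: emit NUM '5' (now at pos=3)
pos=3: emit MINUS '-'
pos=4: emit MINUS '-'
pos=5: emit ID 'tmp' (now at pos=8)
pos=8: emit STAR '*'
pos=9: emit NUM '3' (now at pos=10)
pos=10: enter COMMENT mode (saw '/*')
exit COMMENT mode (now at pos=18)
pos=19: emit ID 'n' (now at pos=20)
pos=20: enter COMMENT mode (saw '/*')
exit COMMENT mode (now at pos=35)
pos=35: enter COMMENT mode (saw '/*')
exit COMMENT mode (now at pos=43)
pos=43: emit PLUS '+'
DONE. 9 tokens: [PLUS, NUM, MINUS, MINUS, ID, STAR, NUM, ID, PLUS]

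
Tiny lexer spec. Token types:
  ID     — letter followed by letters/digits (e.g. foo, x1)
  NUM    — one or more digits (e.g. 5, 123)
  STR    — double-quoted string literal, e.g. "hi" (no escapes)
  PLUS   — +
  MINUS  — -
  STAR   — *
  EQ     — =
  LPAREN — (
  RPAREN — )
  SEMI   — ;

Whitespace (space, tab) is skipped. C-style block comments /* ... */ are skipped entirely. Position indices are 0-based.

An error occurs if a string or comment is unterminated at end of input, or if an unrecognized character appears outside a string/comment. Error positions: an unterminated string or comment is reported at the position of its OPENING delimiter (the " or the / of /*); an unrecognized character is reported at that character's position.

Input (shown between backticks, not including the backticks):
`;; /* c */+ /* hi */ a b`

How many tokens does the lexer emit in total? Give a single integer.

pos=0: emit SEMI ';'
pos=1: emit SEMI ';'
pos=3: enter COMMENT mode (saw '/*')
exit COMMENT mode (now at pos=10)
pos=10: emit PLUS '+'
pos=12: enter COMMENT mode (saw '/*')
exit COMMENT mode (now at pos=20)
pos=21: emit ID 'a' (now at pos=22)
pos=23: emit ID 'b' (now at pos=24)
DONE. 5 tokens: [SEMI, SEMI, PLUS, ID, ID]

Answer: 5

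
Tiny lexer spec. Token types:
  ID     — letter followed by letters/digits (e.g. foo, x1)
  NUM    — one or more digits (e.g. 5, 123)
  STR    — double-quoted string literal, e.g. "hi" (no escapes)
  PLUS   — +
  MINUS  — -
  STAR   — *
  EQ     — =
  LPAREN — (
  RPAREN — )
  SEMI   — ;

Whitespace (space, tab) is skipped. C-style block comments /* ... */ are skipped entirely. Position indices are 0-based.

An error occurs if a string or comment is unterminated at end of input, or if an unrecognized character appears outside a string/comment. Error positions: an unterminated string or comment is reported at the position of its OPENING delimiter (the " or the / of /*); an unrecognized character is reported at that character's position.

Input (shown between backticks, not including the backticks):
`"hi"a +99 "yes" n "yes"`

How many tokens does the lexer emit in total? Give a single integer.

Answer: 7

Derivation:
pos=0: enter STRING mode
pos=0: emit STR "hi" (now at pos=4)
pos=4: emit ID 'a' (now at pos=5)
pos=6: emit PLUS '+'
pos=7: emit NUM '99' (now at pos=9)
pos=10: enter STRING mode
pos=10: emit STR "yes" (now at pos=15)
pos=16: emit ID 'n' (now at pos=17)
pos=18: enter STRING mode
pos=18: emit STR "yes" (now at pos=23)
DONE. 7 tokens: [STR, ID, PLUS, NUM, STR, ID, STR]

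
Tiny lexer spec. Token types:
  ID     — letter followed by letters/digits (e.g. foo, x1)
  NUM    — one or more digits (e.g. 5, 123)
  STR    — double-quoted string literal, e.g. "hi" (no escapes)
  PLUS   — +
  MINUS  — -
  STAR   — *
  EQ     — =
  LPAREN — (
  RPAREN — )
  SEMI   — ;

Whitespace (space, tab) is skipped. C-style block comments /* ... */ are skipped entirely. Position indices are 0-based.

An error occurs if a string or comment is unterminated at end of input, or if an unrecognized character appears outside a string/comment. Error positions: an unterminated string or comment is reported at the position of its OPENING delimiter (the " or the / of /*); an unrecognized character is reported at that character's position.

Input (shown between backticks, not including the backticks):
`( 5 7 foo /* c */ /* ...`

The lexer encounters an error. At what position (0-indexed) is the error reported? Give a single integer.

Answer: 18

Derivation:
pos=0: emit LPAREN '('
pos=2: emit NUM '5' (now at pos=3)
pos=4: emit NUM '7' (now at pos=5)
pos=6: emit ID 'foo' (now at pos=9)
pos=10: enter COMMENT mode (saw '/*')
exit COMMENT mode (now at pos=17)
pos=18: enter COMMENT mode (saw '/*')
pos=18: ERROR — unterminated comment (reached EOF)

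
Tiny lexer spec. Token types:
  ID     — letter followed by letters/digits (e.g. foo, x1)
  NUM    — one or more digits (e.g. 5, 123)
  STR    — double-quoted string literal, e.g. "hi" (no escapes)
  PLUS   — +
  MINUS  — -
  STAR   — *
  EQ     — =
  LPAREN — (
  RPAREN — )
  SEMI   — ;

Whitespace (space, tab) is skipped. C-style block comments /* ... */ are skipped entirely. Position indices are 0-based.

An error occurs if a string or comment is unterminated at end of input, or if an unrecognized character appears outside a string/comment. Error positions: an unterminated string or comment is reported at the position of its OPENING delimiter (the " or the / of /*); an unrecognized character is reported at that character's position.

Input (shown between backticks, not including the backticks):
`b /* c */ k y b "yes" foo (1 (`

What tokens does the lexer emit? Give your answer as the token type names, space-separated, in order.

pos=0: emit ID 'b' (now at pos=1)
pos=2: enter COMMENT mode (saw '/*')
exit COMMENT mode (now at pos=9)
pos=10: emit ID 'k' (now at pos=11)
pos=12: emit ID 'y' (now at pos=13)
pos=14: emit ID 'b' (now at pos=15)
pos=16: enter STRING mode
pos=16: emit STR "yes" (now at pos=21)
pos=22: emit ID 'foo' (now at pos=25)
pos=26: emit LPAREN '('
pos=27: emit NUM '1' (now at pos=28)
pos=29: emit LPAREN '('
DONE. 9 tokens: [ID, ID, ID, ID, STR, ID, LPAREN, NUM, LPAREN]

Answer: ID ID ID ID STR ID LPAREN NUM LPAREN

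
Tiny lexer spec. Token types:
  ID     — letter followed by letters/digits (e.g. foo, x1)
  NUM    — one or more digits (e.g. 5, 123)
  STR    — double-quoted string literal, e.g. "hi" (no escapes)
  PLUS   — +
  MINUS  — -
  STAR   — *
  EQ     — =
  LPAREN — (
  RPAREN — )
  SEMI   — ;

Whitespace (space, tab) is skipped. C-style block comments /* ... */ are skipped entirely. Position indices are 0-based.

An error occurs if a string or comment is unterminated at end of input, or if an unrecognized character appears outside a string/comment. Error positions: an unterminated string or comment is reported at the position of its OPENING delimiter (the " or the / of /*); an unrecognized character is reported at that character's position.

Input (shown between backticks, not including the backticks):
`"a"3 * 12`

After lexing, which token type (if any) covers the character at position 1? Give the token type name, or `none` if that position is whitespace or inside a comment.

pos=0: enter STRING mode
pos=0: emit STR "a" (now at pos=3)
pos=3: emit NUM '3' (now at pos=4)
pos=5: emit STAR '*'
pos=7: emit NUM '12' (now at pos=9)
DONE. 4 tokens: [STR, NUM, STAR, NUM]
Position 1: char is 'a' -> STR

Answer: STR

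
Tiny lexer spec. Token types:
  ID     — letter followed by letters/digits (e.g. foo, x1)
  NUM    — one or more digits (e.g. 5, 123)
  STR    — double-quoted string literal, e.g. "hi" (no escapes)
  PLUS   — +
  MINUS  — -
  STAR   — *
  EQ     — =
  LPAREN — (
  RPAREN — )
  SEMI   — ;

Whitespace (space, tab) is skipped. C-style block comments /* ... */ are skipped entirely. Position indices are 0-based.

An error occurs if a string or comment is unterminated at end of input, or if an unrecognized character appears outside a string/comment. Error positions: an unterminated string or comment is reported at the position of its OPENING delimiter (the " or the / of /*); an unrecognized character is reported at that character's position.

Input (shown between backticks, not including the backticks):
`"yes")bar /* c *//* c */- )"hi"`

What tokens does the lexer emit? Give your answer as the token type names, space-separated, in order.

Answer: STR RPAREN ID MINUS RPAREN STR

Derivation:
pos=0: enter STRING mode
pos=0: emit STR "yes" (now at pos=5)
pos=5: emit RPAREN ')'
pos=6: emit ID 'bar' (now at pos=9)
pos=10: enter COMMENT mode (saw '/*')
exit COMMENT mode (now at pos=17)
pos=17: enter COMMENT mode (saw '/*')
exit COMMENT mode (now at pos=24)
pos=24: emit MINUS '-'
pos=26: emit RPAREN ')'
pos=27: enter STRING mode
pos=27: emit STR "hi" (now at pos=31)
DONE. 6 tokens: [STR, RPAREN, ID, MINUS, RPAREN, STR]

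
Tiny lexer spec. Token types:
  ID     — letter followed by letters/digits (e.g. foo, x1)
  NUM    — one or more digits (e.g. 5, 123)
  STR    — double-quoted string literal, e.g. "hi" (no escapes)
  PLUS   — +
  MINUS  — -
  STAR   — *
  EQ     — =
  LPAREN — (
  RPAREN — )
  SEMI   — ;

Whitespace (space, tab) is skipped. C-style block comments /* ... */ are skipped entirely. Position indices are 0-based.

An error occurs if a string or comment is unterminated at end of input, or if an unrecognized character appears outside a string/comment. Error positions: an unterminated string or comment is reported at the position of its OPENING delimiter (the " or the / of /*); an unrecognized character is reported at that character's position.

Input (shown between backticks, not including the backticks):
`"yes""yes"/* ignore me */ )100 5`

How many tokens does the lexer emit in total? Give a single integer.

Answer: 5

Derivation:
pos=0: enter STRING mode
pos=0: emit STR "yes" (now at pos=5)
pos=5: enter STRING mode
pos=5: emit STR "yes" (now at pos=10)
pos=10: enter COMMENT mode (saw '/*')
exit COMMENT mode (now at pos=25)
pos=26: emit RPAREN ')'
pos=27: emit NUM '100' (now at pos=30)
pos=31: emit NUM '5' (now at pos=32)
DONE. 5 tokens: [STR, STR, RPAREN, NUM, NUM]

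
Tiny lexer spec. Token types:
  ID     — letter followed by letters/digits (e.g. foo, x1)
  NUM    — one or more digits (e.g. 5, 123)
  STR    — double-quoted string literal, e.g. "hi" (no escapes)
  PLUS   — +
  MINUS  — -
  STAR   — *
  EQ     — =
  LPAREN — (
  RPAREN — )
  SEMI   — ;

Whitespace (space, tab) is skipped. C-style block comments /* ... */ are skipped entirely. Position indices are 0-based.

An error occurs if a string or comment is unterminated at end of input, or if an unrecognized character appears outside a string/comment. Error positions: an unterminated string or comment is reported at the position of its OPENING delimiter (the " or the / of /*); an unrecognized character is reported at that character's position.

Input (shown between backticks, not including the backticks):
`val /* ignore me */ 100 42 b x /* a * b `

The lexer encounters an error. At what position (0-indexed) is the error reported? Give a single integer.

pos=0: emit ID 'val' (now at pos=3)
pos=4: enter COMMENT mode (saw '/*')
exit COMMENT mode (now at pos=19)
pos=20: emit NUM '100' (now at pos=23)
pos=24: emit NUM '42' (now at pos=26)
pos=27: emit ID 'b' (now at pos=28)
pos=29: emit ID 'x' (now at pos=30)
pos=31: enter COMMENT mode (saw '/*')
pos=31: ERROR — unterminated comment (reached EOF)

Answer: 31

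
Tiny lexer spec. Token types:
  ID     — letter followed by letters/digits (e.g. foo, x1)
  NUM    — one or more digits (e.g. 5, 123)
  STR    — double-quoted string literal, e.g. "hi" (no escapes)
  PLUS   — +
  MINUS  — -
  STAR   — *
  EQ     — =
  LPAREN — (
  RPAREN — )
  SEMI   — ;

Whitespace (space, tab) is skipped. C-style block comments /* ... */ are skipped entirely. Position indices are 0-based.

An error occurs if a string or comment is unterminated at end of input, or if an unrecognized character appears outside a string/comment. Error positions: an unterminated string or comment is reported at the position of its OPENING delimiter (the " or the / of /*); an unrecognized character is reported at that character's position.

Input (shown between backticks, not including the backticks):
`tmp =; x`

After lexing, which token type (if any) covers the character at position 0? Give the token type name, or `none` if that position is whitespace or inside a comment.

pos=0: emit ID 'tmp' (now at pos=3)
pos=4: emit EQ '='
pos=5: emit SEMI ';'
pos=7: emit ID 'x' (now at pos=8)
DONE. 4 tokens: [ID, EQ, SEMI, ID]
Position 0: char is 't' -> ID

Answer: ID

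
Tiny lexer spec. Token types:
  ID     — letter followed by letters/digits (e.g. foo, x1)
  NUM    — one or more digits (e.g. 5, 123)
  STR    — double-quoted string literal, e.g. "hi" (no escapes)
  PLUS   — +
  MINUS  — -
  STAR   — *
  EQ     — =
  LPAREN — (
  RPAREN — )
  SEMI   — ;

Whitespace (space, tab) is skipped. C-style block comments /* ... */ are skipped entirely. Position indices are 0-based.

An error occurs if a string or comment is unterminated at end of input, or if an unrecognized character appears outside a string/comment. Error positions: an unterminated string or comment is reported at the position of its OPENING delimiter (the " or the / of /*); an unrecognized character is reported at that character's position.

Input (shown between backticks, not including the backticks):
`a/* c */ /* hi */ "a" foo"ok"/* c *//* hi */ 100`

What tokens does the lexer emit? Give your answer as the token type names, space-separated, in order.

pos=0: emit ID 'a' (now at pos=1)
pos=1: enter COMMENT mode (saw '/*')
exit COMMENT mode (now at pos=8)
pos=9: enter COMMENT mode (saw '/*')
exit COMMENT mode (now at pos=17)
pos=18: enter STRING mode
pos=18: emit STR "a" (now at pos=21)
pos=22: emit ID 'foo' (now at pos=25)
pos=25: enter STRING mode
pos=25: emit STR "ok" (now at pos=29)
pos=29: enter COMMENT mode (saw '/*')
exit COMMENT mode (now at pos=36)
pos=36: enter COMMENT mode (saw '/*')
exit COMMENT mode (now at pos=44)
pos=45: emit NUM '100' (now at pos=48)
DONE. 5 tokens: [ID, STR, ID, STR, NUM]

Answer: ID STR ID STR NUM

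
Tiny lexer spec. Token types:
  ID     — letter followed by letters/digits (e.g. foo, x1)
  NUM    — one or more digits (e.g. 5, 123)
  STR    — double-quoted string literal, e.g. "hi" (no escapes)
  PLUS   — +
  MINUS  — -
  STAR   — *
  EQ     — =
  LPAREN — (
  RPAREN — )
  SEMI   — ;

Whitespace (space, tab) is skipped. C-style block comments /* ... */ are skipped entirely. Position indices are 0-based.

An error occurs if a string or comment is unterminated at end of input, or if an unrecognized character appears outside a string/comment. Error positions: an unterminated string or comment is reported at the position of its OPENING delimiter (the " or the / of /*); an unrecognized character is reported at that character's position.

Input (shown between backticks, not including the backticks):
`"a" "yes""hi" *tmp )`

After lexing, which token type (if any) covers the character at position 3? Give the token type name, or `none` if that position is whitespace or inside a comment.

pos=0: enter STRING mode
pos=0: emit STR "a" (now at pos=3)
pos=4: enter STRING mode
pos=4: emit STR "yes" (now at pos=9)
pos=9: enter STRING mode
pos=9: emit STR "hi" (now at pos=13)
pos=14: emit STAR '*'
pos=15: emit ID 'tmp' (now at pos=18)
pos=19: emit RPAREN ')'
DONE. 6 tokens: [STR, STR, STR, STAR, ID, RPAREN]
Position 3: char is ' ' -> none

Answer: none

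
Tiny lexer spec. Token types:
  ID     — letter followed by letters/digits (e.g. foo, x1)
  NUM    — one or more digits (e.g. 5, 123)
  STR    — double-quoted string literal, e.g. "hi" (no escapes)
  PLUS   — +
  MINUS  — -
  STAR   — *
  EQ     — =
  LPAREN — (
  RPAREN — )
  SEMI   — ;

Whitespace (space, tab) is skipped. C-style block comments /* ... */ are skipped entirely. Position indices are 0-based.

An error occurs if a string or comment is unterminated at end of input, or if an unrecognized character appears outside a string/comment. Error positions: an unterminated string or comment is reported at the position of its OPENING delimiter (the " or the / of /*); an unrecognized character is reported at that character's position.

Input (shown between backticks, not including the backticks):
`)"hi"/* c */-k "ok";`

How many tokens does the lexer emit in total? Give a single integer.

pos=0: emit RPAREN ')'
pos=1: enter STRING mode
pos=1: emit STR "hi" (now at pos=5)
pos=5: enter COMMENT mode (saw '/*')
exit COMMENT mode (now at pos=12)
pos=12: emit MINUS '-'
pos=13: emit ID 'k' (now at pos=14)
pos=15: enter STRING mode
pos=15: emit STR "ok" (now at pos=19)
pos=19: emit SEMI ';'
DONE. 6 tokens: [RPAREN, STR, MINUS, ID, STR, SEMI]

Answer: 6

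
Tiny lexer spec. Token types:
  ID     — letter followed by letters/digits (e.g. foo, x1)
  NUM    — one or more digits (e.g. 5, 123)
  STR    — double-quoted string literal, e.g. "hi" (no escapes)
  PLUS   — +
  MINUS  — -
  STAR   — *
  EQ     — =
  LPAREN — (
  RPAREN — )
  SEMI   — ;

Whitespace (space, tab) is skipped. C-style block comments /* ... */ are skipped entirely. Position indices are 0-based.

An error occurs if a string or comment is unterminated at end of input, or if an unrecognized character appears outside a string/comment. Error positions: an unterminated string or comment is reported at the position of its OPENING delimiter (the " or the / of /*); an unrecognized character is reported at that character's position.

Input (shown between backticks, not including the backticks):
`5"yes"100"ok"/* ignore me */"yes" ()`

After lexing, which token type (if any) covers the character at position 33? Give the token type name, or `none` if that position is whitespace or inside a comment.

Answer: none

Derivation:
pos=0: emit NUM '5' (now at pos=1)
pos=1: enter STRING mode
pos=1: emit STR "yes" (now at pos=6)
pos=6: emit NUM '100' (now at pos=9)
pos=9: enter STRING mode
pos=9: emit STR "ok" (now at pos=13)
pos=13: enter COMMENT mode (saw '/*')
exit COMMENT mode (now at pos=28)
pos=28: enter STRING mode
pos=28: emit STR "yes" (now at pos=33)
pos=34: emit LPAREN '('
pos=35: emit RPAREN ')'
DONE. 7 tokens: [NUM, STR, NUM, STR, STR, LPAREN, RPAREN]
Position 33: char is ' ' -> none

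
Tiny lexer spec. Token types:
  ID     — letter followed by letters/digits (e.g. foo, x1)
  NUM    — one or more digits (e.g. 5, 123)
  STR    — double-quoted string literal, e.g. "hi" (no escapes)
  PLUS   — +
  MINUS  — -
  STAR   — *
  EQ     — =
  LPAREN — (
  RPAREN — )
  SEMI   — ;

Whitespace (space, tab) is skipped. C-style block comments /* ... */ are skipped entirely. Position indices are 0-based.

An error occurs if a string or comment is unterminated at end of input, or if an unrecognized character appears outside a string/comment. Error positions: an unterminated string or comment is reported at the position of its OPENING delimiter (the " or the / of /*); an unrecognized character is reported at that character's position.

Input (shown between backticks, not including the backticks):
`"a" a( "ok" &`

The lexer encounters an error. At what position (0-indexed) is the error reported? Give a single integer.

Answer: 12

Derivation:
pos=0: enter STRING mode
pos=0: emit STR "a" (now at pos=3)
pos=4: emit ID 'a' (now at pos=5)
pos=5: emit LPAREN '('
pos=7: enter STRING mode
pos=7: emit STR "ok" (now at pos=11)
pos=12: ERROR — unrecognized char '&'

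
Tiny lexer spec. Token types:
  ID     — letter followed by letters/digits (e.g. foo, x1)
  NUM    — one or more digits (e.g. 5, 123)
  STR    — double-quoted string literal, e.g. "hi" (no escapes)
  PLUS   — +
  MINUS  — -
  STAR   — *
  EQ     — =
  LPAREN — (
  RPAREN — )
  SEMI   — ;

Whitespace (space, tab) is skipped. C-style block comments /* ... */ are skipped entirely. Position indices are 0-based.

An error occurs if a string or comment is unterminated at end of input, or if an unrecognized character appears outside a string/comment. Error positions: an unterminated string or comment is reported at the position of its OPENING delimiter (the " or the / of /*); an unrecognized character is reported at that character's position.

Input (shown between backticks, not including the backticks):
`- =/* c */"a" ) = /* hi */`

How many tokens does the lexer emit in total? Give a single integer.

Answer: 5

Derivation:
pos=0: emit MINUS '-'
pos=2: emit EQ '='
pos=3: enter COMMENT mode (saw '/*')
exit COMMENT mode (now at pos=10)
pos=10: enter STRING mode
pos=10: emit STR "a" (now at pos=13)
pos=14: emit RPAREN ')'
pos=16: emit EQ '='
pos=18: enter COMMENT mode (saw '/*')
exit COMMENT mode (now at pos=26)
DONE. 5 tokens: [MINUS, EQ, STR, RPAREN, EQ]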